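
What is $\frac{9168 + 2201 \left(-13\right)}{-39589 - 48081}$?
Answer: $\frac{3889}{17534} \approx 0.2218$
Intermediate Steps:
$\frac{9168 + 2201 \left(-13\right)}{-39589 - 48081} = \frac{9168 - 28613}{-87670} = \left(-19445\right) \left(- \frac{1}{87670}\right) = \frac{3889}{17534}$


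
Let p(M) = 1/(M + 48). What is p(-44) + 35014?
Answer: 140057/4 ≈ 35014.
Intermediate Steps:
p(M) = 1/(48 + M)
p(-44) + 35014 = 1/(48 - 44) + 35014 = 1/4 + 35014 = 140057/4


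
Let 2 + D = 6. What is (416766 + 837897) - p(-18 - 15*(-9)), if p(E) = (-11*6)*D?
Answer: 1254927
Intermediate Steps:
D = 4 (D = -2 + 6 = 4)
p(E) = -264 (p(E) = -11*6*4 = -66*4 = -264)
(416766 + 837897) - p(-18 - 15*(-9)) = (416766 + 837897) - 1*(-264) = 1254663 + 264 = 1254927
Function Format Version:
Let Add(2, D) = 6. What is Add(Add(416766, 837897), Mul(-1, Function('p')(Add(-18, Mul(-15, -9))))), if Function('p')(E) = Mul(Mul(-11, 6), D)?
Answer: 1254927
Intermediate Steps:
D = 4 (D = Add(-2, 6) = 4)
Function('p')(E) = -264 (Function('p')(E) = Mul(Mul(-11, 6), 4) = Mul(-66, 4) = -264)
Add(Add(416766, 837897), Mul(-1, Function('p')(Add(-18, Mul(-15, -9))))) = Add(Add(416766, 837897), Mul(-1, -264)) = Add(1254663, 264) = 1254927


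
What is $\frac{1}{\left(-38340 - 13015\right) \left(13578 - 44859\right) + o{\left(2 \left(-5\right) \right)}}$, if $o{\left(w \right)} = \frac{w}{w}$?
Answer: $\frac{1}{1606435756} \approx 6.225 \cdot 10^{-10}$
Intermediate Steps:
$o{\left(w \right)} = 1$
$\frac{1}{\left(-38340 - 13015\right) \left(13578 - 44859\right) + o{\left(2 \left(-5\right) \right)}} = \frac{1}{\left(-38340 - 13015\right) \left(13578 - 44859\right) + 1} = \frac{1}{\left(-51355\right) \left(-31281\right) + 1} = \frac{1}{1606435755 + 1} = \frac{1}{1606435756}$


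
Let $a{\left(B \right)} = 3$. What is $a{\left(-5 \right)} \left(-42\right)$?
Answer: $-126$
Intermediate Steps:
$a{\left(-5 \right)} \left(-42\right) = 3 \left(-42\right) = -126$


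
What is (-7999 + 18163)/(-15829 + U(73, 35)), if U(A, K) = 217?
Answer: -847/1301 ≈ -0.65104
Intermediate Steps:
(-7999 + 18163)/(-15829 + U(73, 35)) = (-7999 + 18163)/(-15829 + 217) = 10164/(-15612) = 10164*(-1/15612) = -847/1301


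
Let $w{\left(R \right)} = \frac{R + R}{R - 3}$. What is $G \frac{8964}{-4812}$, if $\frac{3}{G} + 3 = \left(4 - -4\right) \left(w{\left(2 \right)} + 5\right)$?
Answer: $- \frac{2241}{2005} \approx -1.1177$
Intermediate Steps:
$w{\left(R \right)} = \frac{2 R}{-3 + R}$
$G = \frac{3}{5}$ ($G = \frac{3}{-3 + \left(4 - -4\right) \left(2 \cdot 2 \frac{1}{-3 + 2} + 5\right)} = \frac{3}{-3 + \left(4 + 4\right) \left(2 \cdot 2 \frac{1}{-1} + 5\right)} = \frac{3}{-3 + 8 \left(2 \cdot 2 \left(-1\right) + 5\right)} = \frac{3}{-3 + 8 \left(-4 + 5\right)} = \frac{3}{-3 + 8 \cdot 1} = \frac{3}{-3 + 8} = \frac{3}{5} \approx 0.6$)
$G \frac{8964}{-4812} = \frac{3 \frac{8964}{-4812}}{5} = \frac{3 \cdot 8964 \left(- \frac{1}{4812}\right)}{5} = \frac{3}{5} \left(- \frac{747}{401}\right) = - \frac{2241}{2005}$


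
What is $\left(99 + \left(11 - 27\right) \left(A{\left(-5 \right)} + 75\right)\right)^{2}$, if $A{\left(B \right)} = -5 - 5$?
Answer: $885481$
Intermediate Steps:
$A{\left(B \right)} = -10$
$\left(99 + \left(11 - 27\right) \left(A{\left(-5 \right)} + 75\right)\right)^{2} = \left(99 + \left(11 - 27\right) \left(-10 + 75\right)\right)^{2} = \left(99 - 1040\right)^{2} = \left(-941\right)^{2} = 885481$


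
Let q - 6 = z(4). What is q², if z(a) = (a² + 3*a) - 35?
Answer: 1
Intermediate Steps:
z(a) = -35 + a² + 3*a
q = -1 (q = 6 + (-35 + 4² + 3*4) = 6 + (-35 + 16 + 12) = 6 - 7 = -1)
q² = (-1)² = 1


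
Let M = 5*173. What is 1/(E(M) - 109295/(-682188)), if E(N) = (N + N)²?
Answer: 682188/2041720574495 ≈ 3.3412e-7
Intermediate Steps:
M = 865
E(N) = 4*N² (E(N) = (2*N)² = 4*N²)
1/(E(M) - 109295/(-682188)) = 1/(4*865² - 109295/(-682188)) = 1/(4*748225 - 109295*(-1/682188)) = 1/(2992900 + 109295/682188) = 1/(2041720574495/682188) = 682188/2041720574495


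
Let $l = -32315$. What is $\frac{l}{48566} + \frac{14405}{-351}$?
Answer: $- \frac{710935795}{17046666} \approx -41.705$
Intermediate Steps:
$\frac{l}{48566} + \frac{14405}{-351} = - \frac{32315}{48566} + \frac{14405}{-351} = \left(-32315\right) \frac{1}{48566} + 14405 \left(- \frac{1}{351}\right) = - \frac{32315}{48566} - \frac{14405}{351} = - \frac{710935795}{17046666}$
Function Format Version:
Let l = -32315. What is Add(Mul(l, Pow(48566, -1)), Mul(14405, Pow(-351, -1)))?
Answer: Rational(-710935795, 17046666) ≈ -41.705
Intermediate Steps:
Add(Mul(l, Pow(48566, -1)), Mul(14405, Pow(-351, -1))) = Add(Mul(-32315, Pow(48566, -1)), Mul(14405, Pow(-351, -1))) = Add(Mul(-32315, Rational(1, 48566)), Mul(14405, Rational(-1, 351))) = Add(Rational(-32315, 48566), Rational(-14405, 351)) = Rational(-710935795, 17046666)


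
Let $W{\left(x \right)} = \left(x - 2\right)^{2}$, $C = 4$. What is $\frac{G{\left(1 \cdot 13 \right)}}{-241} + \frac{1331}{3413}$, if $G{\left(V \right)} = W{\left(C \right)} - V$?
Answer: $\frac{351488}{822533} \approx 0.42732$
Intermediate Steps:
$W{\left(x \right)} = \left(-2 + x\right)^{2}$
$G{\left(V \right)} = 4 - V$ ($G{\left(V \right)} = \left(-2 + 4\right)^{2} - V = 2^{2} - V = 4 - V$)
$\frac{G{\left(1 \cdot 13 \right)}}{-241} + \frac{1331}{3413} = \frac{4 - 1 \cdot 13}{-241} + \frac{1331}{3413} = \left(4 - 13\right) \left(- \frac{1}{241}\right) + 1331 \cdot \frac{1}{3413} = \left(4 - 13\right) \left(- \frac{1}{241}\right) + \frac{1331}{3413} = \left(-9\right) \left(- \frac{1}{241}\right) + \frac{1331}{3413} = \frac{9}{241} + \frac{1331}{3413} = \frac{351488}{822533}$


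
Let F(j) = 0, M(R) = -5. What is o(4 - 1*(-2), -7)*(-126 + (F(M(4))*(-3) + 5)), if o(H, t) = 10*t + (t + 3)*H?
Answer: 11374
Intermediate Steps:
o(H, t) = 10*t + H*(3 + t) (o(H, t) = 10*t + (3 + t)*H = 10*t + H*(3 + t))
o(4 - 1*(-2), -7)*(-126 + (F(M(4))*(-3) + 5)) = (3*(4 - 1*(-2)) + 10*(-7) + (4 - 1*(-2))*(-7))*(-126 + (0*(-3) + 5)) = (3*(4 + 2) - 70 + (4 + 2)*(-7))*(-126 + (0 + 5)) = (3*6 - 70 + 6*(-7))*(-126 + 5) = (18 - 70 - 42)*(-121) = -94*(-121) = 11374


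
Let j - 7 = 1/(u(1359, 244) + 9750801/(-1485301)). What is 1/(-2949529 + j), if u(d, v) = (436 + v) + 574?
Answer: -1852816653/5464923478504565 ≈ -3.3904e-7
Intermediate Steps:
u(d, v) = 1010 + v
j = 12971201872/1852816653 (j = 7 + 1/((1010 + 244) + 9750801/(-1485301)) = 7 + 1/(1254 + 9750801*(-1/1485301)) = 7 + 1/(1254 - 9750801/1485301) = 7 + 1/(1852816653/1485301) = 7 + 1485301/1852816653 = 12971201872/1852816653 ≈ 7.0008)
1/(-2949529 + j) = 1/(-2949529 + 12971201872/1852816653) = 1/(-5464923478504565/1852816653) = -1852816653/5464923478504565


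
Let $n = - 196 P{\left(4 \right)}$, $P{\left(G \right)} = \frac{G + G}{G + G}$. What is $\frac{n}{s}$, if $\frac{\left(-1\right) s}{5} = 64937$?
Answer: $\frac{196}{324685} \approx 0.00060366$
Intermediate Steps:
$P{\left(G \right)} = 1$ ($P{\left(G \right)} = \frac{2 G}{2 G} = 2 G \frac{1}{2 G} = 1$)
$n = -196$ ($n = \left(-196\right) 1 = -196$)
$s = -324685$ ($s = \left(-5\right) 64937 = -324685$)
$\frac{n}{s} = - \frac{196}{-324685} = \left(-196\right) \left(- \frac{1}{324685}\right) = \frac{196}{324685}$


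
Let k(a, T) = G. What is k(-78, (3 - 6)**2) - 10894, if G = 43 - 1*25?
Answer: -10876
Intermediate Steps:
G = 18 (G = 43 - 25 = 18)
k(a, T) = 18
k(-78, (3 - 6)**2) - 10894 = 18 - 10894 = -10876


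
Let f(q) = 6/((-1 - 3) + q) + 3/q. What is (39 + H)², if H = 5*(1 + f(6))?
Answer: 15129/4 ≈ 3782.3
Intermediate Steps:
f(q) = 3/q + 6/(-4 + q) (f(q) = 6/(-4 + q) + 3/q = 3/q + 6/(-4 + q))
H = 45/2 (H = 5*(1 + 3*(-4 + 3*6)/(6*(-4 + 6))) = 5*(1 + 3*(⅙)*(-4 + 18)/2) = 5*(1 + 3*(⅙)*(½)*14) = 5*(1 + 7/2) = 5*(9/2) = 45/2 ≈ 22.500)
(39 + H)² = (39 + 45/2)² = (123/2)² = 15129/4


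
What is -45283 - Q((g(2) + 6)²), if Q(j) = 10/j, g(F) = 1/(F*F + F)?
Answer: -61992787/1369 ≈ -45283.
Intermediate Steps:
g(F) = 1/(F + F²) (g(F) = 1/(F² + F) = 1/(F + F²))
-45283 - Q((g(2) + 6)²) = -45283 - 10/((1/(2*(1 + 2)) + 6)²) = -45283 - 10/(((½)/3 + 6)²) = -45283 - 10/(((½)*(⅓) + 6)²) = -45283 - 10/((⅙ + 6)²) = -45283 - 10/((37/6)²) = -45283 - 10/1369/36 = -45283 - 10*36/1369 = -45283 - 1*360/1369 = -45283 - 360/1369 = -61992787/1369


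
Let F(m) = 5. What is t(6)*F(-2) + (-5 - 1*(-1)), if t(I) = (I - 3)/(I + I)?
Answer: -11/4 ≈ -2.7500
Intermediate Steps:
t(I) = (-3 + I)/(2*I) (t(I) = (-3 + I)/((2*I)) = (-3 + I)*(1/(2*I)) = (-3 + I)/(2*I))
t(6)*F(-2) + (-5 - 1*(-1)) = ((½)*(-3 + 6)/6)*5 + (-5 - 1*(-1)) = ((½)*(⅙)*3)*5 + (-5 + 1) = (¼)*5 - 4 = 5/4 - 4 = -11/4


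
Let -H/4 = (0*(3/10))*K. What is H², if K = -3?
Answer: 0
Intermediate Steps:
H = 0 (H = -4*0*(3/10)*(-3) = -0*(-3) = -4*0 = 0)
H² = 0² = 0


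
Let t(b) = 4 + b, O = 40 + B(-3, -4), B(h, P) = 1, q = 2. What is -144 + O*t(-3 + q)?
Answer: -21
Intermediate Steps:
O = 41 (O = 40 + 1 = 41)
-144 + O*t(-3 + q) = -144 + 41*(4 + (-3 + 2)) = -144 + 41*(4 - 1) = -144 + 41*3 = -144 + 123 = -21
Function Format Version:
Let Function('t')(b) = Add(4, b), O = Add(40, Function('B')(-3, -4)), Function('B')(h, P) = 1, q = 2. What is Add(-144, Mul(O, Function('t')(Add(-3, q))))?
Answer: -21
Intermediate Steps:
O = 41 (O = Add(40, 1) = 41)
Add(-144, Mul(O, Function('t')(Add(-3, q)))) = Add(-144, Mul(41, Add(4, Add(-3, 2)))) = Add(-144, Mul(41, Add(4, -1))) = Add(-144, Mul(41, 3)) = Add(-144, 123) = -21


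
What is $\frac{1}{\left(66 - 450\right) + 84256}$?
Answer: $\frac{1}{83872} \approx 1.1923 \cdot 10^{-5}$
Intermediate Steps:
$\frac{1}{\left(66 - 450\right) + 84256} = \frac{1}{-384 + 84256} = \frac{1}{83872}$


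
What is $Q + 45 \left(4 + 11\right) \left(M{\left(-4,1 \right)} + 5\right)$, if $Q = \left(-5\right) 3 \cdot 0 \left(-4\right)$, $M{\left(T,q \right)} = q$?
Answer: $4050$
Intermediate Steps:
$Q = 0$ ($Q = \left(-15\right) 0 = 0$)
$Q + 45 \left(4 + 11\right) \left(M{\left(-4,1 \right)} + 5\right) = 0 + 45 \left(4 + 11\right) \left(1 + 5\right) = 0 + 45 \cdot 15 \cdot 6 = 0 + 45 \cdot 90 = 0 + 4050 = 4050$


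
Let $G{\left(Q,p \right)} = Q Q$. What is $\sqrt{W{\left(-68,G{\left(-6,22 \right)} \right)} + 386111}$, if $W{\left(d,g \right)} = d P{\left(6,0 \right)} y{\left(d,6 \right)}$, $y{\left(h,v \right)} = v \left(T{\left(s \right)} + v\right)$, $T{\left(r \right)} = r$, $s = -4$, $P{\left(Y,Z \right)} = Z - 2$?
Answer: $\sqrt{387743} \approx 622.69$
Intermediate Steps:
$P{\left(Y,Z \right)} = -2 + Z$
$G{\left(Q,p \right)} = Q^{2}$
$y{\left(h,v \right)} = v \left(-4 + v\right)$
$W{\left(d,g \right)} = - 24 d$ ($W{\left(d,g \right)} = d \left(-2 + 0\right) 6 \left(-4 + 6\right) = d \left(-2\right) 6 \cdot 2 = - 2 d 12 = - 24 d$)
$\sqrt{W{\left(-68,G{\left(-6,22 \right)} \right)} + 386111} = \sqrt{\left(-24\right) \left(-68\right) + 386111} = \sqrt{1632 + 386111} = \sqrt{387743}$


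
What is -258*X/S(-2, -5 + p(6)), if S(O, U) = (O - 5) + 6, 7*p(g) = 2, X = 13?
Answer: 3354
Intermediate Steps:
p(g) = 2/7 (p(g) = (⅐)*2 = 2/7)
S(O, U) = 1 + O (S(O, U) = (-5 + O) + 6 = 1 + O)
-258*X/S(-2, -5 + p(6)) = -3354/(1 - 2) = -3354/(-1) = -3354*(-1) = -258*(-13) = 3354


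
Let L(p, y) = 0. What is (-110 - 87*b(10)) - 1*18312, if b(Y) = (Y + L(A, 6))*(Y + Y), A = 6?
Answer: -35822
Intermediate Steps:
b(Y) = 2*Y² (b(Y) = (Y + 0)*(Y + Y) = Y*(2*Y) = 2*Y²)
(-110 - 87*b(10)) - 1*18312 = (-110 - 174*10²) - 1*18312 = (-110 - 174*100) - 18312 = (-110 - 87*200) - 18312 = (-110 - 17400) - 18312 = -17510 - 18312 = -35822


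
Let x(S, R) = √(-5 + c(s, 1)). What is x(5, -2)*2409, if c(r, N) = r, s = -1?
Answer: 2409*I*√6 ≈ 5900.8*I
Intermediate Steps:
x(S, R) = I*√6 (x(S, R) = √(-5 - 1) = √(-6) = I*√6)
x(5, -2)*2409 = (I*√6)*2409 = 2409*I*√6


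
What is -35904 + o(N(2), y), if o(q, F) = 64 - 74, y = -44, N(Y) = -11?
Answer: -35914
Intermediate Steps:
o(q, F) = -10
-35904 + o(N(2), y) = -35904 - 10 = -35914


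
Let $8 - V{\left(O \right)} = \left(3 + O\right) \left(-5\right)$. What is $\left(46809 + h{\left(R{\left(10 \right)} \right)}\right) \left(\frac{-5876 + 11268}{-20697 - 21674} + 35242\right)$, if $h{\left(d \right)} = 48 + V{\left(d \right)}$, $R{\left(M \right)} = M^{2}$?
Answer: $\frac{70749398018200}{42371} \approx 1.6698 \cdot 10^{9}$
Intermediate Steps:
$V{\left(O \right)} = 23 + 5 O$ ($V{\left(O \right)} = 8 - \left(3 + O\right) \left(-5\right) = 8 - \left(-15 - 5 O\right) = 8 + \left(15 + 5 O\right) = 23 + 5 O$)
$h{\left(d \right)} = 71 + 5 d$ ($h{\left(d \right)} = 48 + \left(23 + 5 d\right) = 71 + 5 d$)
$\left(46809 + h{\left(R{\left(10 \right)} \right)}\right) \left(\frac{-5876 + 11268}{-20697 - 21674} + 35242\right) = \left(46809 + \left(71 + 5 \cdot 10^{2}\right)\right) \left(\frac{-5876 + 11268}{-20697 - 21674} + 35242\right) = \left(46809 + \left(71 + 5 \cdot 100\right)\right) \left(\frac{5392}{-42371} + 35242\right) = \left(46809 + \left(71 + 500\right)\right) \left(5392 \left(- \frac{1}{42371}\right) + 35242\right) = \left(46809 + 571\right) \left(- \frac{5392}{42371} + 35242\right) = 47380 \cdot \frac{1493233390}{42371} = \frac{70749398018200}{42371}$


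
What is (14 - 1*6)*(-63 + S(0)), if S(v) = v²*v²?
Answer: -504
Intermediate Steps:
S(v) = v⁴
(14 - 1*6)*(-63 + S(0)) = (14 - 1*6)*(-63 + 0⁴) = (14 - 6)*(-63 + 0) = 8*(-63) = -504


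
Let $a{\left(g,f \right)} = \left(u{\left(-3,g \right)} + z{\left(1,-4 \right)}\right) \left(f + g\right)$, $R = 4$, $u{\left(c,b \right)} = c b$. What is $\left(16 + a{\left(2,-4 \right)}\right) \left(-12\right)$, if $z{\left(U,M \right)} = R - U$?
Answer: $-264$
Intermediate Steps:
$u{\left(c,b \right)} = b c$
$z{\left(U,M \right)} = 4 - U$
$a{\left(g,f \right)} = \left(3 - 3 g\right) \left(f + g\right)$ ($a{\left(g,f \right)} = \left(g \left(-3\right) + \left(4 - 1\right)\right) \left(f + g\right) = \left(- 3 g + \left(4 - 1\right)\right) \left(f + g\right) = \left(- 3 g + 3\right) \left(f + g\right) = \left(3 - 3 g\right) \left(f + g\right)$)
$\left(16 + a{\left(2,-4 \right)}\right) \left(-12\right) = \left(16 + \left(- 3 \cdot 2^{2} + 3 \left(-4\right) + 3 \cdot 2 - \left(-12\right) 2\right)\right) \left(-12\right) = \left(16 + \left(\left(-3\right) 4 - 12 + 6 + 24\right)\right) \left(-12\right) = \left(16 + \left(-12 - 12 + 6 + 24\right)\right) \left(-12\right) = \left(16 + 6\right) \left(-12\right) = 22 \left(-12\right) = -264$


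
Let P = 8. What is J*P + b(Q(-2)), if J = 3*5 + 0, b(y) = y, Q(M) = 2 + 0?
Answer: 122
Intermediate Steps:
Q(M) = 2
J = 15 (J = 15 + 0 = 15)
J*P + b(Q(-2)) = 15*8 + 2 = 120 + 2 = 122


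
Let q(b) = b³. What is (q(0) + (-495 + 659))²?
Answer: 26896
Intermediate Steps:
(q(0) + (-495 + 659))² = (0³ + (-495 + 659))² = (0 + 164)² = 164² = 26896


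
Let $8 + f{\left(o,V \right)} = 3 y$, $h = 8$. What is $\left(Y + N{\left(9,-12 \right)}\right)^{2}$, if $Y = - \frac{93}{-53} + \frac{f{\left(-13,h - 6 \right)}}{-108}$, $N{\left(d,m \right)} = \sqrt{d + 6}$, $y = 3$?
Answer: $\frac{591282721}{32764176} + \frac{9991 \sqrt{15}}{2862} \approx 31.567$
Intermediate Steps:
$f{\left(o,V \right)} = 1$ ($f{\left(o,V \right)} = -8 + 3 \cdot 3 = -8 + 9 = 1$)
$N{\left(d,m \right)} = \sqrt{6 + d}$
$Y = \frac{9991}{5724}$ ($Y = - \frac{93}{-53} + 1 \frac{1}{-108} = \left(-93\right) \left(- \frac{1}{53}\right) + 1 \left(- \frac{1}{108}\right) = \frac{93}{53} - \frac{1}{108} = \frac{9991}{5724} \approx 1.7455$)
$\left(Y + N{\left(9,-12 \right)}\right)^{2} = \left(\frac{9991}{5724} + \sqrt{6 + 9}\right)^{2} = \left(\frac{9991}{5724} + \sqrt{15}\right)^{2}$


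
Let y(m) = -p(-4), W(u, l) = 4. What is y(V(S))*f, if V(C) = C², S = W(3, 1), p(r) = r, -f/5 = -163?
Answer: 3260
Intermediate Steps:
f = 815 (f = -5*(-163) = 815)
S = 4
y(m) = 4 (y(m) = -1*(-4) = 4)
y(V(S))*f = 4*815 = 3260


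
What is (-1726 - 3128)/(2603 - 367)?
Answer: -2427/1118 ≈ -2.1708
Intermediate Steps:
(-1726 - 3128)/(2603 - 367) = -4854/2236 = -4854*1/2236 = -2427/1118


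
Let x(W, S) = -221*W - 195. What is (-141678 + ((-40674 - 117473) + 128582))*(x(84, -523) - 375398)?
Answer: 67496627151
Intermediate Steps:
x(W, S) = -195 - 221*W
(-141678 + ((-40674 - 117473) + 128582))*(x(84, -523) - 375398) = (-141678 + ((-40674 - 117473) + 128582))*((-195 - 221*84) - 375398) = (-141678 + (-158147 + 128582))*((-195 - 18564) - 375398) = (-141678 - 29565)*(-18759 - 375398) = -171243*(-394157) = 67496627151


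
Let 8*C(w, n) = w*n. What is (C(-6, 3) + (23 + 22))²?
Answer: 29241/16 ≈ 1827.6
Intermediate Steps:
C(w, n) = n*w/8 (C(w, n) = (w*n)/8 = (n*w)/8 = n*w/8)
(C(-6, 3) + (23 + 22))² = ((⅛)*3*(-6) + (23 + 22))² = (-9/4 + 45)² = (171/4)² = 29241/16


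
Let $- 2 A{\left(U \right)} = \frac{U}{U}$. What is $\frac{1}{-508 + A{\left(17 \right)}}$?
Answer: $- \frac{2}{1017} \approx -0.0019666$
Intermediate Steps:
$A{\left(U \right)} = - \frac{1}{2}$ ($A{\left(U \right)} = - \frac{U \frac{1}{U}}{2} = \left(- \frac{1}{2}\right) 1 = - \frac{1}{2}$)
$\frac{1}{-508 + A{\left(17 \right)}} = \frac{1}{-508 - \frac{1}{2}} = \frac{1}{- \frac{1017}{2}} = - \frac{2}{1017}$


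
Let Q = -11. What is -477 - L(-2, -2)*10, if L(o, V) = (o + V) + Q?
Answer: -327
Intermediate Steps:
L(o, V) = -11 + V + o (L(o, V) = (o + V) - 11 = (V + o) - 11 = -11 + V + o)
-477 - L(-2, -2)*10 = -477 - (-11 - 2 - 2)*10 = -477 - 1*(-15)*10 = -477 + 15*10 = -477 + 150 = -327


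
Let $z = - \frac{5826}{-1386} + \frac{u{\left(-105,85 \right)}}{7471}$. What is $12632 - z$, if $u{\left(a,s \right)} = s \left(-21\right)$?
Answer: $\frac{21793476226}{1725801} \approx 12628.0$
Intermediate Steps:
$u{\left(a,s \right)} = - 21 s$
$z = \frac{6842006}{1725801}$ ($z = - \frac{5826}{-1386} + \frac{\left(-21\right) 85}{7471} = \left(-5826\right) \left(- \frac{1}{1386}\right) - \frac{1785}{7471} = \frac{971}{231} - \frac{1785}{7471} = \frac{6842006}{1725801} \approx 3.9645$)
$12632 - z = 12632 - \frac{6842006}{1725801} = \frac{21793476226}{1725801}$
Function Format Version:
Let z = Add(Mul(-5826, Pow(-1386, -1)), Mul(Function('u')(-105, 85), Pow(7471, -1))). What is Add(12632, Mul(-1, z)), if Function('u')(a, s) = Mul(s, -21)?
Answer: Rational(21793476226, 1725801) ≈ 12628.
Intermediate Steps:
Function('u')(a, s) = Mul(-21, s)
z = Rational(6842006, 1725801) (z = Add(Mul(-5826, Pow(-1386, -1)), Mul(Mul(-21, 85), Pow(7471, -1))) = Add(Mul(-5826, Rational(-1, 1386)), Mul(-1785, Rational(1, 7471))) = Add(Rational(971, 231), Rational(-1785, 7471)) = Rational(6842006, 1725801) ≈ 3.9645)
Add(12632, Mul(-1, z)) = Add(12632, Mul(-1, Rational(6842006, 1725801))) = Add(12632, Rational(-6842006, 1725801)) = Rational(21793476226, 1725801)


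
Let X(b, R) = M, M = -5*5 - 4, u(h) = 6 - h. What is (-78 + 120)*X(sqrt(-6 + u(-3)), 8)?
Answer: -1218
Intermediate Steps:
M = -29 (M = -25 - 4 = -29)
X(b, R) = -29
(-78 + 120)*X(sqrt(-6 + u(-3)), 8) = (-78 + 120)*(-29) = 42*(-29) = -1218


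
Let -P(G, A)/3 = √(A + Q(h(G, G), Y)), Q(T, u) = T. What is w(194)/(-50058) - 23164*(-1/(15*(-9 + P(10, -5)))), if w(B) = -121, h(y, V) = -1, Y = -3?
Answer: -128835143/1251450 + 23164*I*√6/675 ≈ -102.95 + 84.059*I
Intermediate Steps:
P(G, A) = -3*√(-1 + A) (P(G, A) = -3*√(A - 1) = -3*√(-1 + A))
w(194)/(-50058) - 23164*(-1/(15*(-9 + P(10, -5)))) = -121/(-50058) - 23164*(-1/(15*(-9 - 3*√(-1 - 5)))) = -121*(-1/50058) - 23164*(-1/(15*(-9 - 3*I*√6))) = 121/50058 - 23164*(-1/(15*(-9 - 3*I*√6))) = 121/50058 - 23164/(135 + 45*I*√6)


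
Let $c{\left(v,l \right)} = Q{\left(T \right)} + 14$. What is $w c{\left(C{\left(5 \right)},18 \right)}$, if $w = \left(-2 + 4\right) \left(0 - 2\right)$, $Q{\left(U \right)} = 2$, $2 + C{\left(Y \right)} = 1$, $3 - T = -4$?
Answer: $-64$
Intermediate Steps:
$T = 7$ ($T = 3 - -4 = 3 + 4 = 7$)
$C{\left(Y \right)} = -1$ ($C{\left(Y \right)} = -2 + 1 = -1$)
$c{\left(v,l \right)} = 16$ ($c{\left(v,l \right)} = 2 + 14 = 16$)
$w = -4$ ($w = 2 \left(-2\right) = -4$)
$w c{\left(C{\left(5 \right)},18 \right)} = \left(-4\right) 16 = -64$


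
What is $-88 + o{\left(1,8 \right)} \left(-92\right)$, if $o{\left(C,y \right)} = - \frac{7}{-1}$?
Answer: $-732$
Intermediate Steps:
$o{\left(C,y \right)} = 7$ ($o{\left(C,y \right)} = \left(-7\right) \left(-1\right) = 7$)
$-88 + o{\left(1,8 \right)} \left(-92\right) = -88 + 7 \left(-92\right) = -88 - 644 = -732$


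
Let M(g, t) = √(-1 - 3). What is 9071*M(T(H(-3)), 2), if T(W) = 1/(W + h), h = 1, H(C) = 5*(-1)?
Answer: 18142*I ≈ 18142.0*I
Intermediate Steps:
H(C) = -5
T(W) = 1/(1 + W) (T(W) = 1/(W + 1) = 1/(1 + W))
M(g, t) = 2*I (M(g, t) = √(-4) = 2*I)
9071*M(T(H(-3)), 2) = 9071*(2*I) = 18142*I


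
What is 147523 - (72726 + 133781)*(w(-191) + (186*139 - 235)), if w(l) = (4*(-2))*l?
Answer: -5605898006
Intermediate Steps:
w(l) = -8*l
147523 - (72726 + 133781)*(w(-191) + (186*139 - 235)) = 147523 - (72726 + 133781)*(-8*(-191) + (186*139 - 235)) = 147523 - 206507*(1528 + (25854 - 235)) = 147523 - 206507*(1528 + 25619) = 147523 - 206507*27147 = 147523 - 1*5606045529 = 147523 - 5606045529 = -5605898006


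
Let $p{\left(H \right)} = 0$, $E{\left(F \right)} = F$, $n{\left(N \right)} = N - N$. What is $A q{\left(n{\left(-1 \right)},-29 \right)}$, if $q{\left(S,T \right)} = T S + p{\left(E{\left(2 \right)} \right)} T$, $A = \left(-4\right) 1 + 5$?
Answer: $0$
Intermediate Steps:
$n{\left(N \right)} = 0$
$A = 1$ ($A = -4 + 5 = 1$)
$q{\left(S,T \right)} = S T$ ($q{\left(S,T \right)} = T S + 0 T = S T + 0 = S T$)
$A q{\left(n{\left(-1 \right)},-29 \right)} = 1 \cdot 0 \left(-29\right) = 1 \cdot 0 = 0$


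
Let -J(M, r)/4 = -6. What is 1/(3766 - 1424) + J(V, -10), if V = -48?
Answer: 56209/2342 ≈ 24.000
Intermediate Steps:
J(M, r) = 24 (J(M, r) = -4*(-6) = 24)
1/(3766 - 1424) + J(V, -10) = 1/(3766 - 1424) + 24 = 1/2342 + 24 = 56209/2342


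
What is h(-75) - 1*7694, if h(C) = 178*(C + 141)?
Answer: 4054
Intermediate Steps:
h(C) = 25098 + 178*C (h(C) = 178*(141 + C) = 25098 + 178*C)
h(-75) - 1*7694 = (25098 + 178*(-75)) - 1*7694 = (25098 - 13350) - 7694 = 11748 - 7694 = 4054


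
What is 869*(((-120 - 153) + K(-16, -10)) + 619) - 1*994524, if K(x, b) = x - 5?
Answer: -712099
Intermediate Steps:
K(x, b) = -5 + x
869*(((-120 - 153) + K(-16, -10)) + 619) - 1*994524 = 869*(((-120 - 153) + (-5 - 16)) + 619) - 1*994524 = 869*((-273 - 21) + 619) - 994524 = 869*(-294 + 619) - 994524 = 869*325 - 994524 = 282425 - 994524 = -712099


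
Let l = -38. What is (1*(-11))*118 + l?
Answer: -1336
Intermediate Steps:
(1*(-11))*118 + l = (1*(-11))*118 - 38 = -11*118 - 38 = -1298 - 38 = -1336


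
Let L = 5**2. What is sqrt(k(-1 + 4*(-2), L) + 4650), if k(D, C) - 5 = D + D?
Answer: sqrt(4637) ≈ 68.095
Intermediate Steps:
L = 25
k(D, C) = 5 + 2*D (k(D, C) = 5 + (D + D) = 5 + 2*D)
sqrt(k(-1 + 4*(-2), L) + 4650) = sqrt((5 + 2*(-1 + 4*(-2))) + 4650) = sqrt((5 + 2*(-1 - 8)) + 4650) = sqrt((5 + 2*(-9)) + 4650) = sqrt((5 - 18) + 4650) = sqrt(-13 + 4650) = sqrt(4637)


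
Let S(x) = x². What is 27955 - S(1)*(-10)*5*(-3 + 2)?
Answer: 27905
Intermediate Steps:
27955 - S(1)*(-10)*5*(-3 + 2) = 27955 - 1²*(-10)*5*(-3 + 2) = 27955 - 1*(-10)*5*(-1) = 27955 - (-10)*(-5) = 27955 - 1*50 = 27955 - 50 = 27905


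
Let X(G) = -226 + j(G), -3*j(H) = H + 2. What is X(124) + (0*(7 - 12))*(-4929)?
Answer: -268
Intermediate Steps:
j(H) = -⅔ - H/3 (j(H) = -(H + 2)/3 = -(2 + H)/3 = -⅔ - H/3)
X(G) = -680/3 - G/3 (X(G) = -226 + (-⅔ - G/3) = -680/3 - G/3)
X(124) + (0*(7 - 12))*(-4929) = (-680/3 - ⅓*124) + (0*(7 - 12))*(-4929) = (-680/3 - 124/3) + (0*(-5))*(-4929) = -268 + 0*(-4929) = -268 + 0 = -268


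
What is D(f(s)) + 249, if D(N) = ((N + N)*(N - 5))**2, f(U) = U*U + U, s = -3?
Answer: 393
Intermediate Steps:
f(U) = U + U**2 (f(U) = U**2 + U = U + U**2)
D(N) = 4*N**2*(-5 + N)**2 (D(N) = ((2*N)*(-5 + N))**2 = (2*N*(-5 + N))**2 = 4*N**2*(-5 + N)**2)
D(f(s)) + 249 = 4*(-3*(1 - 3))**2*(-5 - 3*(1 - 3))**2 + 249 = 4*(-3*(-2))**2*(-5 - 3*(-2))**2 + 249 = 4*6**2*(-5 + 6)**2 + 249 = 4*36*1**2 + 249 = 4*36*1 + 249 = 144 + 249 = 393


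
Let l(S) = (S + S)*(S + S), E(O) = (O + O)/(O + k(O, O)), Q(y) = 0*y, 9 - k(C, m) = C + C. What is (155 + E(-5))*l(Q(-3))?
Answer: 0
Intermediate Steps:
k(C, m) = 9 - 2*C (k(C, m) = 9 - (C + C) = 9 - 2*C)
Q(y) = 0
E(O) = 2*O/(9 - O) (E(O) = (O + O)/(O + (9 - 2*O)) = (2*O)/(9 - O) = 2*O/(9 - O))
l(S) = 4*S² (l(S) = (2*S)*(2*S) = 4*S²)
(155 + E(-5))*l(Q(-3)) = (155 + 2*(-5)/(9 - 1*(-5)))*(4*0²) = (155 + 2*(-5)/(9 + 5))*(4*0) = (155 + 2*(-5)/14)*0 = (155 + 2*(-5)*(1/14))*0 = (155 - 5/7)*0 = (1080/7)*0 = 0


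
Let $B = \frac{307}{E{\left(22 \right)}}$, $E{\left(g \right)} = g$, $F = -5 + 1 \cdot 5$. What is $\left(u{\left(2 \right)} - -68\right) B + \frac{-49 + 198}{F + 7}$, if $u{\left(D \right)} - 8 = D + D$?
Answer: $\frac{87599}{77} \approx 1137.6$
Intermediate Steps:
$F = 0$ ($F = -5 + 5 = 0$)
$u{\left(D \right)} = 8 + 2 D$ ($u{\left(D \right)} = 8 + \left(D + D\right) = 8 + 2 D$)
$B = \frac{307}{22} \approx 13.955$
$\left(u{\left(2 \right)} - -68\right) B + \frac{-49 + 198}{F + 7} = \left(\left(8 + 2 \cdot 2\right) - -68\right) \frac{307}{22} + \frac{-49 + 198}{0 + 7} = \left(\left(8 + 4\right) + 68\right) \frac{307}{22} + \frac{149}{7} = \left(12 + 68\right) \frac{307}{22} + 149 \cdot \frac{1}{7} = 80 \cdot \frac{307}{22} + \frac{149}{7} = \frac{12280}{11} + \frac{149}{7} = \frac{87599}{77}$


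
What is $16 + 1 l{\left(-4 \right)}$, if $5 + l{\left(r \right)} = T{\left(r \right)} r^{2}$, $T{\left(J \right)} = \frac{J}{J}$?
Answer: $27$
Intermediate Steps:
$T{\left(J \right)} = 1$
$l{\left(r \right)} = -5 + r^{2}$ ($l{\left(r \right)} = -5 + 1 r^{2} = -5 + r^{2}$)
$16 + 1 l{\left(-4 \right)} = 16 + 1 \left(-5 + \left(-4\right)^{2}\right) = 16 + 1 \left(-5 + 16\right) = 16 + 1 \cdot 11 = 16 + 11 = 27$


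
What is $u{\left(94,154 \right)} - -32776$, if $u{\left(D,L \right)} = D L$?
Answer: $47252$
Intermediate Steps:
$u{\left(94,154 \right)} - -32776 = 94 \cdot 154 - -32776 = 14476 + 32776 = 47252$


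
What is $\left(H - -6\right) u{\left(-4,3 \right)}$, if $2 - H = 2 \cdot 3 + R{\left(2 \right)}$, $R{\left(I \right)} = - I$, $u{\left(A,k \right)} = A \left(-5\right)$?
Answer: $80$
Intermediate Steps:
$u{\left(A,k \right)} = - 5 A$
$H = -2$ ($H = 2 - \left(2 \cdot 3 - 2\right) = 2 - \left(6 - 2\right) = 2 - 4 = -2$)
$\left(H - -6\right) u{\left(-4,3 \right)} = \left(-2 - -6\right) \left(\left(-5\right) \left(-4\right)\right) = \left(-2 + 6\right) 20 = 4 \cdot 20 = 80$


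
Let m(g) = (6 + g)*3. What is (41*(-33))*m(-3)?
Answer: -12177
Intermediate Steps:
m(g) = 18 + 3*g
(41*(-33))*m(-3) = (41*(-33))*(18 + 3*(-3)) = -1353*(18 - 9) = -1353*9 = -12177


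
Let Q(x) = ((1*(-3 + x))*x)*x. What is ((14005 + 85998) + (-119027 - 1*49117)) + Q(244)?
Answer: 14280035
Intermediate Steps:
Q(x) = x**2*(-3 + x) (Q(x) = ((-3 + x)*x)*x = (x*(-3 + x))*x = x**2*(-3 + x))
((14005 + 85998) + (-119027 - 1*49117)) + Q(244) = ((14005 + 85998) + (-119027 - 1*49117)) + 244**2*(-3 + 244) = (100003 + (-119027 - 49117)) + 59536*241 = (100003 - 168144) + 14348176 = -68141 + 14348176 = 14280035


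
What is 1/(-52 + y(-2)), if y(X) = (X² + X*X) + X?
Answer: -1/46 ≈ -0.021739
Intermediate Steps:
y(X) = X + 2*X² (y(X) = (X² + X²) + X = 2*X² + X = X + 2*X²)
1/(-52 + y(-2)) = 1/(-52 - 2*(1 + 2*(-2))) = 1/(-52 - 2*(1 - 4)) = 1/(-52 - 2*(-3)) = 1/(-52 + 6) = 1/(-46) = -1/46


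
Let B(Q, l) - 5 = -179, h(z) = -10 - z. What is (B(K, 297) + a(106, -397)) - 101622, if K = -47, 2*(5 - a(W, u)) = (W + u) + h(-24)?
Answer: -203305/2 ≈ -1.0165e+5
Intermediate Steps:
a(W, u) = -2 - W/2 - u/2 (a(W, u) = 5 - ((W + u) + (-10 - 1*(-24)))/2 = 5 - ((W + u) + (-10 + 24))/2 = 5 - ((W + u) + 14)/2 = 5 - (14 + W + u)/2 = 5 + (-7 - W/2 - u/2) = -2 - W/2 - u/2)
B(Q, l) = -174 (B(Q, l) = 5 - 179 = -174)
(B(K, 297) + a(106, -397)) - 101622 = (-174 + (-2 - 1/2*106 - 1/2*(-397))) - 101622 = (-174 + (-2 - 53 + 397/2)) - 101622 = (-174 + 287/2) - 101622 = -61/2 - 101622 = -203305/2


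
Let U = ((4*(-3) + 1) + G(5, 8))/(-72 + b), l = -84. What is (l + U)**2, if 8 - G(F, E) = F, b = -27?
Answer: 69022864/9801 ≈ 7042.4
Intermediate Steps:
G(F, E) = 8 - F
U = 8/99 (U = ((4*(-3) + 1) + (8 - 1*5))/(-72 - 27) = ((-12 + 1) + (8 - 5))/(-99) = (-11 + 3)*(-1/99) = -8*(-1/99) = 8/99 ≈ 0.080808)
(l + U)**2 = (-84 + 8/99)**2 = (-8308/99)**2 = 69022864/9801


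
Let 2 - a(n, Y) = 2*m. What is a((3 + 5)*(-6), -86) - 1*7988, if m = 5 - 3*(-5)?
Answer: -8026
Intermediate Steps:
m = 20 (m = 5 + 15 = 20)
a(n, Y) = -38 (a(n, Y) = 2 - 2*20 = 2 - 1*40 = 2 - 40 = -38)
a((3 + 5)*(-6), -86) - 1*7988 = -38 - 1*7988 = -38 - 7988 = -8026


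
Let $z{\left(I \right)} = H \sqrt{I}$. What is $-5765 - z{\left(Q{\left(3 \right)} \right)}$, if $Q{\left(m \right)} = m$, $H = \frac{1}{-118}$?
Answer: $-5765 + \frac{\sqrt{3}}{118} \approx -5765.0$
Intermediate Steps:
$H = - \frac{1}{118} \approx -0.0084746$
$z{\left(I \right)} = - \frac{\sqrt{I}}{118}$
$-5765 - z{\left(Q{\left(3 \right)} \right)} = -5765 - - \frac{\sqrt{3}}{118} = -5765 + \frac{\sqrt{3}}{118}$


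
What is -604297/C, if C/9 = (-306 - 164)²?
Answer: -604297/1988100 ≈ -0.30396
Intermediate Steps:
C = 1988100 (C = 9*(-306 - 164)² = 9*(-470)² = 9*220900 = 1988100)
-604297/C = -604297/1988100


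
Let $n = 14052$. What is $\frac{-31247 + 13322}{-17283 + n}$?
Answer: $\frac{5975}{1077} \approx 5.5478$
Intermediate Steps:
$\frac{-31247 + 13322}{-17283 + n} = \frac{-31247 + 13322}{-17283 + 14052} = - \frac{17925}{-3231} = \left(-17925\right) \left(- \frac{1}{3231}\right) = \frac{5975}{1077}$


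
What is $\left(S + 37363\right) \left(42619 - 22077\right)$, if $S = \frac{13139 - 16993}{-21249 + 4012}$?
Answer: $\frac{13229661897670}{17237} \approx 7.6752 \cdot 10^{8}$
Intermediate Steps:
$S = \frac{3854}{17237}$ ($S = - \frac{3854}{-17237} = \left(-3854\right) \left(- \frac{1}{17237}\right) = \frac{3854}{17237} \approx 0.22359$)
$\left(S + 37363\right) \left(42619 - 22077\right) = \left(\frac{3854}{17237} + 37363\right) \left(42619 - 22077\right) = \frac{644029885}{17237} \cdot 20542 = \frac{13229661897670}{17237}$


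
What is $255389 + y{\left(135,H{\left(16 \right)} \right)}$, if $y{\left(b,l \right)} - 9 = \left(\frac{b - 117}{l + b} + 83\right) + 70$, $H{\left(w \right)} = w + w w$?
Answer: $\frac{104009275}{407} \approx 2.5555 \cdot 10^{5}$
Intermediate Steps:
$H{\left(w \right)} = w + w^{2}$
$y{\left(b,l \right)} = 162 + \frac{-117 + b}{b + l}$ ($y{\left(b,l \right)} = 9 + \left(\left(\frac{b - 117}{l + b} + 83\right) + 70\right) = 9 + \left(\left(\frac{-117 + b}{b + l} + 83\right) + 70\right) = 9 + \left(\left(83 + \frac{-117 + b}{b + l}\right) + 70\right) = 9 + \left(153 + \frac{-117 + b}{b + l}\right) = 162 + \frac{-117 + b}{b + l}$)
$255389 + y{\left(135,H{\left(16 \right)} \right)} = 255389 + \frac{-117 + 162 \cdot 16 \left(1 + 16\right) + 163 \cdot 135}{135 + 16 \left(1 + 16\right)} = 255389 + \frac{-117 + 162 \cdot 16 \cdot 17 + 22005}{135 + 16 \cdot 17} = 255389 + \frac{-117 + 162 \cdot 272 + 22005}{135 + 272} = 255389 + \frac{-117 + 44064 + 22005}{407} = 255389 + \frac{1}{407} \cdot 65952 = 255389 + \frac{65952}{407} = \frac{104009275}{407}$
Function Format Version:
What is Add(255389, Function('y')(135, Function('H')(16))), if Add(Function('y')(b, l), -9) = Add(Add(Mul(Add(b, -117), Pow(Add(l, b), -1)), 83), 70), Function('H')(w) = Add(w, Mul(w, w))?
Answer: Rational(104009275, 407) ≈ 2.5555e+5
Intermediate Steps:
Function('H')(w) = Add(w, Pow(w, 2))
Function('y')(b, l) = Add(162, Mul(Pow(Add(b, l), -1), Add(-117, b))) (Function('y')(b, l) = Add(9, Add(Add(Mul(Add(b, -117), Pow(Add(l, b), -1)), 83), 70)) = Add(9, Add(Add(Mul(Add(-117, b), Pow(Add(b, l), -1)), 83), 70)) = Add(9, Add(Add(Mul(Pow(Add(b, l), -1), Add(-117, b)), 83), 70)) = Add(9, Add(Add(83, Mul(Pow(Add(b, l), -1), Add(-117, b))), 70)) = Add(9, Add(153, Mul(Pow(Add(b, l), -1), Add(-117, b)))) = Add(162, Mul(Pow(Add(b, l), -1), Add(-117, b))))
Add(255389, Function('y')(135, Function('H')(16))) = Add(255389, Mul(Pow(Add(135, Mul(16, Add(1, 16))), -1), Add(-117, Mul(162, Mul(16, Add(1, 16))), Mul(163, 135)))) = Add(255389, Mul(Pow(Add(135, Mul(16, 17)), -1), Add(-117, Mul(162, Mul(16, 17)), 22005))) = Add(255389, Mul(Pow(Add(135, 272), -1), Add(-117, Mul(162, 272), 22005))) = Add(255389, Mul(Pow(407, -1), Add(-117, 44064, 22005))) = Add(255389, Mul(Rational(1, 407), 65952)) = Add(255389, Rational(65952, 407)) = Rational(104009275, 407)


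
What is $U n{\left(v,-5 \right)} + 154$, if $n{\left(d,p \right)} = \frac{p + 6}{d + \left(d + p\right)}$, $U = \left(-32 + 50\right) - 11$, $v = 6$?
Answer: $155$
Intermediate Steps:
$U = 7$ ($U = 18 - 11 = 7$)
$n{\left(d,p \right)} = \frac{6 + p}{p + 2 d}$
$U n{\left(v,-5 \right)} + 154 = 7 \frac{6 - 5}{-5 + 2 \cdot 6} + 154 = 7 \frac{1}{-5 + 12} \cdot 1 + 154 = 7 \cdot \frac{1}{7} \cdot 1 + 154 = 7 \cdot \frac{1}{7} + 154 = 1 + 154 = 155$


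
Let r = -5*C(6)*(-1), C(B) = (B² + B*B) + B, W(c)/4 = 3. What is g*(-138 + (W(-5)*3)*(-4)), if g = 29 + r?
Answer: -118158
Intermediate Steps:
W(c) = 12 (W(c) = 4*3 = 12)
C(B) = B + 2*B² (C(B) = (B² + B²) + B = 2*B² + B = B + 2*B²)
r = 390 (r = -30*(1 + 2*6)*(-1) = -30*(1 + 12)*(-1) = -30*13*(-1) = -5*78*(-1) = -390*(-1) = 390)
g = 419 (g = 29 + 390 = 419)
g*(-138 + (W(-5)*3)*(-4)) = 419*(-138 + (12*3)*(-4)) = 419*(-138 + 36*(-4)) = 419*(-138 - 144) = 419*(-282) = -118158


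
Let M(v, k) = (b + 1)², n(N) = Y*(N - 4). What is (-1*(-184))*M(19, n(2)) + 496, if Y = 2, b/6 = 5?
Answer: 177320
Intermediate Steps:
b = 30 (b = 6*5 = 30)
n(N) = -8 + 2*N (n(N) = 2*(N - 4) = 2*(-4 + N) = -8 + 2*N)
M(v, k) = 961 (M(v, k) = (30 + 1)² = 31² = 961)
(-1*(-184))*M(19, n(2)) + 496 = -1*(-184)*961 + 496 = 184*961 + 496 = 176824 + 496 = 177320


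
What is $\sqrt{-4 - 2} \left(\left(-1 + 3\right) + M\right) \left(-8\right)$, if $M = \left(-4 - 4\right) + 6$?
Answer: $0$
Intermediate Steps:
$M = -2$ ($M = -8 + 6 = -2$)
$\sqrt{-4 - 2} \left(\left(-1 + 3\right) + M\right) \left(-8\right) = \sqrt{-4 - 2} \left(\left(-1 + 3\right) - 2\right) \left(-8\right) = \sqrt{-6} \left(2 - 2\right) \left(-8\right) = i \sqrt{6} \cdot 0 \left(-8\right) = 0 \left(-8\right) = 0$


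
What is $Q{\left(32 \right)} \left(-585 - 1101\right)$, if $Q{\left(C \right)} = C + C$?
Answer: $-107904$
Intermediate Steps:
$Q{\left(C \right)} = 2 C$
$Q{\left(32 \right)} \left(-585 - 1101\right) = 2 \cdot 32 \left(-585 - 1101\right) = 64 \left(-1686\right) = -107904$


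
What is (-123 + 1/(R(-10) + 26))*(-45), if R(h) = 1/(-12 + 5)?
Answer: 1001520/181 ≈ 5533.3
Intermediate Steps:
R(h) = -1/7 (R(h) = 1/(-7) = -1/7)
(-123 + 1/(R(-10) + 26))*(-45) = (-123 + 1/(-1/7 + 26))*(-45) = (-123 + 1/(181/7))*(-45) = (-123 + 7/181)*(-45) = -22256/181*(-45) = 1001520/181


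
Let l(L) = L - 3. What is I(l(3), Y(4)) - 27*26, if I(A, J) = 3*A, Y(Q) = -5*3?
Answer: -702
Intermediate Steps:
l(L) = -3 + L
Y(Q) = -15
I(l(3), Y(4)) - 27*26 = 3*(-3 + 3) - 27*26 = 3*0 - 702 = 0 - 702 = -702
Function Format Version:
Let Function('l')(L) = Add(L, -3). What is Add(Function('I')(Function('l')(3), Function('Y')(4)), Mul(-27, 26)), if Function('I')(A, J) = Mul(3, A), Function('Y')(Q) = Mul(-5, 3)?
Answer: -702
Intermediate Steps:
Function('l')(L) = Add(-3, L)
Function('Y')(Q) = -15
Add(Function('I')(Function('l')(3), Function('Y')(4)), Mul(-27, 26)) = Add(Mul(3, Add(-3, 3)), Mul(-27, 26)) = Add(Mul(3, 0), -702) = Add(0, -702) = -702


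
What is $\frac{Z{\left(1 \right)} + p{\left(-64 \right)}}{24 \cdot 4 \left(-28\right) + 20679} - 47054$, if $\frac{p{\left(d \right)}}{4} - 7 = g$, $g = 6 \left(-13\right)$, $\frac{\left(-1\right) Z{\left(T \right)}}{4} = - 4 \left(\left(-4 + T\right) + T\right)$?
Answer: $- \frac{846548830}{17991} \approx -47054.0$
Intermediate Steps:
$Z{\left(T \right)} = -64 + 32 T$ ($Z{\left(T \right)} = - 4 \left(- 4 \left(\left(-4 + T\right) + T\right)\right) = - 4 \left(- 4 \left(-4 + 2 T\right)\right) = - 4 \left(16 - 8 T\right) = -64 + 32 T$)
$g = -78$
$p{\left(d \right)} = -284$ ($p{\left(d \right)} = 28 + 4 \left(-78\right) = 28 - 312 = -284$)
$\frac{Z{\left(1 \right)} + p{\left(-64 \right)}}{24 \cdot 4 \left(-28\right) + 20679} - 47054 = \frac{\left(-64 + 32 \cdot 1\right) - 284}{24 \cdot 4 \left(-28\right) + 20679} - 47054 = \frac{\left(-64 + 32\right) - 284}{96 \left(-28\right) + 20679} - 47054 = \frac{-32 - 284}{-2688 + 20679} - 47054 = - \frac{316}{17991} - 47054 = - \frac{846548830}{17991}$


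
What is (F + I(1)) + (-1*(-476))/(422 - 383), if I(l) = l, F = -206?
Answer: -7519/39 ≈ -192.79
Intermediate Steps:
(F + I(1)) + (-1*(-476))/(422 - 383) = (-206 + 1) + (-1*(-476))/(422 - 383) = -205 + 476/39 = -7519/39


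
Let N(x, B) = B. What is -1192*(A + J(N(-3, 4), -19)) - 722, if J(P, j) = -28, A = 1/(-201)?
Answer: 6564646/201 ≈ 32660.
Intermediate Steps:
A = -1/201 ≈ -0.0049751
-1192*(A + J(N(-3, 4), -19)) - 722 = -1192*(-1/201 - 28) - 722 = -1192*(-5629/201) - 722 = 6709768/201 - 722 = 6564646/201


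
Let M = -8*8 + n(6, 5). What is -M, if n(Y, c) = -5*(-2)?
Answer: 54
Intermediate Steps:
n(Y, c) = 10
M = -54 (M = -8*8 + 10 = -64 + 10 = -54)
-M = -1*(-54) = 54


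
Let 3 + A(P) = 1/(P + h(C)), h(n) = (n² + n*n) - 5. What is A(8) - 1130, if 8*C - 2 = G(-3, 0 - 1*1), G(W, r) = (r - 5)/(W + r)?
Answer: -490461/433 ≈ -1132.7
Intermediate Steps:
G(W, r) = (-5 + r)/(W + r)
C = 7/16 (C = ¼ + ((-5 + (0 - 1*1))/(-3 + (0 - 1*1)))/8 = ¼ + ((-5 + (0 - 1))/(-3 + (0 - 1)))/8 = ¼ + ((-5 - 1)/(-3 - 1))/8 = ¼ + (-6/(-4))/8 = ¼ + (-¼*(-6))/8 = ¼ + (⅛)*(3/2) = ¼ + 3/16 = 7/16 ≈ 0.43750)
h(n) = -5 + 2*n² (h(n) = (n² + n²) - 5 = 2*n² - 5 = -5 + 2*n²)
A(P) = -3 + 1/(-591/128 + P) (A(P) = -3 + 1/(P + (-5 + 2*(7/16)²)) = -3 + 1/(P + (-5 + 2*(49/256))) = -3 + 1/(P + (-5 + 49/128)) = -3 + 1/(P - 591/128) = -3 + 1/(-591/128 + P))
A(8) - 1130 = (1901 - 384*8)/(-591 + 128*8) - 1130 = (1901 - 3072)/(-591 + 1024) - 1130 = -1171/433 - 1130 = -490461/433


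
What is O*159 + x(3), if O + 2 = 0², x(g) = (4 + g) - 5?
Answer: -316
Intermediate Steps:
x(g) = -1 + g
O = -2 (O = -2 + 0² = -2 + 0 = -2)
O*159 + x(3) = -2*159 + (-1 + 3) = -318 + 2 = -316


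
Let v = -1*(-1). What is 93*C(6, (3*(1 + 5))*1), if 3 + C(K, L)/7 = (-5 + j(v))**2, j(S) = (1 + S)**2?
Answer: -1302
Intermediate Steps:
v = 1
C(K, L) = -14 (C(K, L) = -21 + 7*(-5 + (1 + 1)**2)**2 = -21 + 7*(-5 + 2**2)**2 = -21 + 7*(-5 + 4)**2 = -21 + 7*(-1)**2 = -21 + 7*1 = -21 + 7 = -14)
93*C(6, (3*(1 + 5))*1) = 93*(-14) = -1302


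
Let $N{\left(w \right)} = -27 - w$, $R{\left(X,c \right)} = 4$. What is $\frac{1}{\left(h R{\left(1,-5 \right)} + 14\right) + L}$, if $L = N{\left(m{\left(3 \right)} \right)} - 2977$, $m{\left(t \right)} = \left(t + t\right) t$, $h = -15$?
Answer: $- \frac{1}{3068} \approx -0.00032595$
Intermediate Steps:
$m{\left(t \right)} = 2 t^{2}$ ($m{\left(t \right)} = 2 t t = 2 t^{2}$)
$L = -3022$ ($L = \left(-27 - 2 \cdot 3^{2}\right) - 2977 = \left(-27 - 2 \cdot 9\right) - 2977 = \left(-27 - 18\right) - 2977 = -45 - 2977 = -3022$)
$\frac{1}{\left(h R{\left(1,-5 \right)} + 14\right) + L} = \frac{1}{\left(\left(-15\right) 4 + 14\right) - 3022} = \frac{1}{\left(-60 + 14\right) - 3022} = \frac{1}{-46 - 3022} = \frac{1}{-3068} = - \frac{1}{3068}$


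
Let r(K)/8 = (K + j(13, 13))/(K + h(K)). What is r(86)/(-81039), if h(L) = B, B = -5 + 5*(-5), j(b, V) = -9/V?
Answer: -1109/7374549 ≈ -0.00015038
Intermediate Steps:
B = -30 (B = -5 - 25 = -30)
h(L) = -30
r(K) = 8*(-9/13 + K)/(-30 + K) (r(K) = 8*((K - 9/13)/(K - 30)) = 8*((K - 9*1/13)/(-30 + K)) = 8*((K - 9/13)/(-30 + K)) = 8*((-9/13 + K)/(-30 + K)) = 8*(-9/13 + K)/(-30 + K))
r(86)/(-81039) = (8*(-9 + 13*86)/(13*(-30 + 86)))/(-81039) = ((8/13)*(-9 + 1118)/56)*(-1/81039) = ((8/13)*(1/56)*1109)*(-1/81039) = (1109/91)*(-1/81039) = -1109/7374549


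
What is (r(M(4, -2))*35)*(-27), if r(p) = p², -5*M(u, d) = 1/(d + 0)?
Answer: -189/20 ≈ -9.4500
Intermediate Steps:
M(u, d) = -1/(5*d) (M(u, d) = -1/(5*(d + 0)) = -1/(5*d))
(r(M(4, -2))*35)*(-27) = ((-⅕/(-2))²*35)*(-27) = ((-⅕*(-½))²*35)*(-27) = ((⅒)²*35)*(-27) = ((1/100)*35)*(-27) = (7/20)*(-27) = -189/20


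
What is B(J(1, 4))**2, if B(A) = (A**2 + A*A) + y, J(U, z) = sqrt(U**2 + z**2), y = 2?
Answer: 1296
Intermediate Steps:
B(A) = 2 + 2*A**2 (B(A) = (A**2 + A*A) + 2 = (A**2 + A**2) + 2 = 2*A**2 + 2 = 2 + 2*A**2)
B(J(1, 4))**2 = (2 + 2*(sqrt(1**2 + 4**2))**2)**2 = (2 + 2*(sqrt(1 + 16))**2)**2 = (2 + 2*(sqrt(17))**2)**2 = (2 + 2*17)**2 = (2 + 34)**2 = 36**2 = 1296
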